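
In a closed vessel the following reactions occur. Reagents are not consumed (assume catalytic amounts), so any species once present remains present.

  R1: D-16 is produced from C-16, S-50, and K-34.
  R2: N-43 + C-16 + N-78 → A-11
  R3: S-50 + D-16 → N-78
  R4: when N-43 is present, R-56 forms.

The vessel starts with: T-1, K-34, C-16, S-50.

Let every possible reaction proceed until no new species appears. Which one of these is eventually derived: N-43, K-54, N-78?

C-16, S-50, and K-34 present → D-16 forms (R1).
S-50 and D-16 present → N-78 forms (R3).
No rule produces N-43, and it is not given. No rule produces K-54, and it is not given.

N-78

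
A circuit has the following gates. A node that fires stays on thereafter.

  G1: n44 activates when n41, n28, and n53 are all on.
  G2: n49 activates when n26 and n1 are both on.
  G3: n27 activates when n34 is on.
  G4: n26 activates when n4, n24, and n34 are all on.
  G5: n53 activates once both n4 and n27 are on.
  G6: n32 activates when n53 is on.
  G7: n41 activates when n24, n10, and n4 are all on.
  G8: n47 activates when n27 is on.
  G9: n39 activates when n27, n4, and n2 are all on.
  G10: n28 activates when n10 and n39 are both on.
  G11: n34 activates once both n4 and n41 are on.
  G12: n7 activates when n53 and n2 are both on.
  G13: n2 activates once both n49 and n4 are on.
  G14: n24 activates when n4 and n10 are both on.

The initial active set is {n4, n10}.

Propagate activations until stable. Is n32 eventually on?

Yes

n4 and n10 are on, so n24 activates (G14).
G7: n24, n10, and n4 on → n41 on.
n4 and n41 are on, so n34 activates (G11).
G3: n34 on → n27 on.
n4 and n27 are on, so n53 activates (G5).
G6: n53 on → n32 on.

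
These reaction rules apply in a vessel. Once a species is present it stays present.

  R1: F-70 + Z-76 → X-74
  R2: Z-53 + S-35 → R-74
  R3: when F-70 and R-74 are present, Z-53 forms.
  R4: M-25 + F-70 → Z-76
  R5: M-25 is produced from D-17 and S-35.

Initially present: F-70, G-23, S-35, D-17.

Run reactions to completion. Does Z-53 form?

Z-53 would need F-70 and R-74 (R3), but R-74 never forms.

No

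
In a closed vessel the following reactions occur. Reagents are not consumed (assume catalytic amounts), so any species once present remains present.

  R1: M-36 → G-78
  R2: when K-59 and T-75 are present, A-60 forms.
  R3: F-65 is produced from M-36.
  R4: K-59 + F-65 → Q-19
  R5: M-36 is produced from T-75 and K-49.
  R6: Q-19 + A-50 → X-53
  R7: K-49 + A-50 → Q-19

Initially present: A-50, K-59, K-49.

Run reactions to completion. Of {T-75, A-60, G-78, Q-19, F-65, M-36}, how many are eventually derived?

K-49 and A-50 present → Q-19 forms (R7).
No rule produces T-75, and it is not given.
A-60 would need K-59 and T-75 (R2), but T-75 never forms.
G-78 would need M-36 (R1), but M-36 never forms.
Q-19: reached.
F-65 would need M-36 (R3), but M-36 never forms.
M-36 would need T-75 and K-49 (R5), but T-75 never forms.
Reached: Q-19 — 1 of the 6.

1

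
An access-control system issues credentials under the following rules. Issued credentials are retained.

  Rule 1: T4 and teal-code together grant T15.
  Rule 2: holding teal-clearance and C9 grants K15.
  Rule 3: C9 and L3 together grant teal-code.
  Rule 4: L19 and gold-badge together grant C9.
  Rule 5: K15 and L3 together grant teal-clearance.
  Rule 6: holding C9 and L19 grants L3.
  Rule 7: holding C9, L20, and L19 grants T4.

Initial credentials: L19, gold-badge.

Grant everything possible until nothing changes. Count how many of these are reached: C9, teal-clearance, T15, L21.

1

Holding L19 and gold-badge grants C9 (Rule 4).
C9: reached.
teal-clearance would need K15 and L3 (Rule 5), but K15 is never granted.
T15 would need T4 and teal-code (Rule 1), but T4 is never granted.
No rule produces L21, and it is not given.
Reached: C9 — 1 of the 4.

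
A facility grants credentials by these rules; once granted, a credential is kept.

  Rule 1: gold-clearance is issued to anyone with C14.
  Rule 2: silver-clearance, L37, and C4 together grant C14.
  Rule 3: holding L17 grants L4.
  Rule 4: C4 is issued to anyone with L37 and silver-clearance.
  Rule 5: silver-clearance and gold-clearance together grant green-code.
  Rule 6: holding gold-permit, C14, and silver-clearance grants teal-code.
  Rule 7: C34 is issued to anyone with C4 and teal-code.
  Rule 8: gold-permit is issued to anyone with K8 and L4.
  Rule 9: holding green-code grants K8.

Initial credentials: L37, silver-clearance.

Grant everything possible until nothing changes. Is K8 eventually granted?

Yes

Holding L37 and silver-clearance grants C4 (Rule 4).
Holding silver-clearance, L37, and C4 grants C14 (Rule 2).
Holding C14 grants gold-clearance (Rule 1).
Holding silver-clearance and gold-clearance grants green-code (Rule 5).
Holding green-code grants K8 (Rule 9).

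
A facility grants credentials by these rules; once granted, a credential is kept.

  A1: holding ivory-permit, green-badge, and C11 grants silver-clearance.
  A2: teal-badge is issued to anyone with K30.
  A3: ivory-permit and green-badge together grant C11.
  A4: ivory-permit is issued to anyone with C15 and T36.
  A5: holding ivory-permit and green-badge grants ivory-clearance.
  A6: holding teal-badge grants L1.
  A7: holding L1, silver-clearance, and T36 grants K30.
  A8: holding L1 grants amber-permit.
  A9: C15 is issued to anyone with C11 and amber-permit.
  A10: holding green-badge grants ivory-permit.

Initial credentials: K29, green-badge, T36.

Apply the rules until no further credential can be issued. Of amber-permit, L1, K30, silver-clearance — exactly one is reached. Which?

silver-clearance

Holding green-badge grants ivory-permit (A10).
Holding ivory-permit and green-badge grants C11 (A3).
Holding ivory-permit, green-badge, and C11 grants silver-clearance (A1).
K30 would need L1, silver-clearance, and T36 (A7), but L1 is never granted. amber-permit would need L1 (A8), but L1 is never granted. L1 would need teal-badge (A6), but teal-badge is never granted.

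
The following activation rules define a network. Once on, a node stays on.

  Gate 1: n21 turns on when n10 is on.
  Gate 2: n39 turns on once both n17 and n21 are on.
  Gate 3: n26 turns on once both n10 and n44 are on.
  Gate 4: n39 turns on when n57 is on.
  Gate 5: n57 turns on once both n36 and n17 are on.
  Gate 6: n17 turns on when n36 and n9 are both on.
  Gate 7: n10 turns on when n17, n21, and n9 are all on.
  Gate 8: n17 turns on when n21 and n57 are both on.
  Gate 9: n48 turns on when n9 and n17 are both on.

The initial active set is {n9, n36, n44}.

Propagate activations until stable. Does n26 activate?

No

n26 would need n10 and n44 (Gate 3), but n10 never turns on.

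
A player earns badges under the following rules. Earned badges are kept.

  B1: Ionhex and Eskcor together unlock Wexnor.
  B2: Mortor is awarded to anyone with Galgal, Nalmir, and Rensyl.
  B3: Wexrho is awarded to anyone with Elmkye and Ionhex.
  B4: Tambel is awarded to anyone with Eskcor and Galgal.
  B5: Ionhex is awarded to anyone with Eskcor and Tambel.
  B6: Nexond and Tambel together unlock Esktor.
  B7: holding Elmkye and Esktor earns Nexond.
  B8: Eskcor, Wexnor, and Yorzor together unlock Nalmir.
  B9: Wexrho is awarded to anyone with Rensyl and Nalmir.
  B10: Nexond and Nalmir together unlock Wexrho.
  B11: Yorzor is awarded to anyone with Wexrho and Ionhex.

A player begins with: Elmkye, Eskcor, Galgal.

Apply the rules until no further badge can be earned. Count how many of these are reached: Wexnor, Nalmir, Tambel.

With Eskcor and Galgal, Tambel is earned (B4).
With Eskcor and Tambel, Ionhex is earned (B5).
With Ionhex and Eskcor, Wexnor is earned (B1).
With Elmkye and Ionhex, Wexrho is earned (B3).
With Wexrho and Ionhex, Yorzor is earned (B11).
With Eskcor, Wexnor, and Yorzor, Nalmir is earned (B8).
Wexnor: reached.
Nalmir: reached.
Tambel: reached.
All 3 are reached.

3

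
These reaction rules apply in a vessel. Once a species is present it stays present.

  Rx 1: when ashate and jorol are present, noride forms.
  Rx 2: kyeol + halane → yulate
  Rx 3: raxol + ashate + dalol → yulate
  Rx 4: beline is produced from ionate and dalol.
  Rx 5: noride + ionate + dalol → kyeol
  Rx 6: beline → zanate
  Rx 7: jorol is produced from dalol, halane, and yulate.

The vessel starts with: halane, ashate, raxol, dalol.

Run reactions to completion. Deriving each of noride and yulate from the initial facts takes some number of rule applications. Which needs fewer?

yulate: raxol, ashate, and dalol present → yulate forms (Rx 3). [1 rule application]
noride: raxol, ashate, and dalol present → yulate forms (Rx 3). dalol, halane, and yulate present → jorol forms (Rx 7). ashate and jorol present → noride forms (Rx 1). [3 rule applications]
yulate needs fewer.

yulate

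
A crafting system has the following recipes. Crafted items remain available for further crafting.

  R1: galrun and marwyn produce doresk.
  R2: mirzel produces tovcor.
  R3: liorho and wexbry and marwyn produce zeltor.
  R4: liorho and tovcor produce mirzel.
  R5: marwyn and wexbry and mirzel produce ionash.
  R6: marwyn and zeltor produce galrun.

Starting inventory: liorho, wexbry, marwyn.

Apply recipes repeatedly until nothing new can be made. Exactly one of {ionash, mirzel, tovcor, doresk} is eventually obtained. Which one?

liorho and wexbry and marwyn → zeltor (R3).
marwyn and zeltor → galrun (R6).
galrun and marwyn → doresk (R1).
mirzel would need liorho and tovcor (R4), but tovcor is never obtained. ionash would need marwyn, wexbry, and mirzel (R5), but mirzel is never obtained. tovcor would need mirzel (R2), but mirzel is never obtained.

doresk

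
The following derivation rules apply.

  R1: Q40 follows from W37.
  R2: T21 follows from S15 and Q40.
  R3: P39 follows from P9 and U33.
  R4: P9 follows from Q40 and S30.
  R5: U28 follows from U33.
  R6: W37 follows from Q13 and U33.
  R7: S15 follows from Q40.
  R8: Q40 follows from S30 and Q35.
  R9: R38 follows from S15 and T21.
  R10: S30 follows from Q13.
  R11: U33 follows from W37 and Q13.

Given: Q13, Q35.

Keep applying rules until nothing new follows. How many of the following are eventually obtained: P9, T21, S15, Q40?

4

From Q13, R10 gives S30.
S30 and Q35 hold, so Q40 follows (R8).
Q40 and S30 hold, so P9 follows (R4).
Q40 holds, so S15 follows (R7).
From S15 and Q40, R2 gives T21.
P9: reached.
T21: reached.
S15: reached.
Q40: reached.
All 4 are reached.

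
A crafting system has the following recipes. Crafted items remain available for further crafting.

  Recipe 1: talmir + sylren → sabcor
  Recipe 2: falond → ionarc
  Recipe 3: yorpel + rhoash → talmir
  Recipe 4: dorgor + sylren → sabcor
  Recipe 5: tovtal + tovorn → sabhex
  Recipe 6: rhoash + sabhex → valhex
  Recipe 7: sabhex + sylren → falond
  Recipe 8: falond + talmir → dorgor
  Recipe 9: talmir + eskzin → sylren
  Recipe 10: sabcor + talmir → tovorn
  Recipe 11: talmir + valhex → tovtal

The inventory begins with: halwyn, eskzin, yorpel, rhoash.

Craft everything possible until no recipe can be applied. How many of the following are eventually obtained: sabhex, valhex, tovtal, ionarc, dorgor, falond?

sabhex would need tovtal and tovorn (Recipe 5), but tovtal is never obtained.
valhex would need rhoash and sabhex (Recipe 6), but sabhex is never obtained.
tovtal would need talmir and valhex (Recipe 11), but valhex is never obtained.
ionarc would need falond (Recipe 2), but falond is never obtained.
dorgor would need falond and talmir (Recipe 8), but falond is never obtained.
falond would need sabhex and sylren (Recipe 7), but sabhex is never obtained.
None of the 6 are reached.

0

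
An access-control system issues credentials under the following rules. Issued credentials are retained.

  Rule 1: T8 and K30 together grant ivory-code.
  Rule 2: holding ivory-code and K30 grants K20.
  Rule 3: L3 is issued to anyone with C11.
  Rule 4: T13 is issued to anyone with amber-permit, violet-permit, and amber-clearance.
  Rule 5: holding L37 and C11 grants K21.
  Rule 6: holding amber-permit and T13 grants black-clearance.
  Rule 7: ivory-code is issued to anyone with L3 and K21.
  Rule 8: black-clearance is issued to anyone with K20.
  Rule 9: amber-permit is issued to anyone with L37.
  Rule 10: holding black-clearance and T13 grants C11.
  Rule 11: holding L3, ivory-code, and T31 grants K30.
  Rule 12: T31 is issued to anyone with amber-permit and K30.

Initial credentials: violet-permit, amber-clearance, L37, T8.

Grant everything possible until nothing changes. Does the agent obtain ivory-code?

Yes

Holding L37 grants amber-permit (Rule 9).
Holding amber-permit, violet-permit, and amber-clearance grants T13 (Rule 4).
Holding amber-permit and T13 grants black-clearance (Rule 6).
Holding black-clearance and T13 grants C11 (Rule 10).
Holding L37 and C11 grants K21 (Rule 5).
Holding C11 grants L3 (Rule 3).
Holding L3 and K21 grants ivory-code (Rule 7).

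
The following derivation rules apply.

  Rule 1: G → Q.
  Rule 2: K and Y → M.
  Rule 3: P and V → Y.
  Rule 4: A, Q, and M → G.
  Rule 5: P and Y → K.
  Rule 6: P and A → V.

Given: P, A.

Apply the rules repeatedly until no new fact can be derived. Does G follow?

G would need A, Q, and M (Rule 4), but Q is never established.

No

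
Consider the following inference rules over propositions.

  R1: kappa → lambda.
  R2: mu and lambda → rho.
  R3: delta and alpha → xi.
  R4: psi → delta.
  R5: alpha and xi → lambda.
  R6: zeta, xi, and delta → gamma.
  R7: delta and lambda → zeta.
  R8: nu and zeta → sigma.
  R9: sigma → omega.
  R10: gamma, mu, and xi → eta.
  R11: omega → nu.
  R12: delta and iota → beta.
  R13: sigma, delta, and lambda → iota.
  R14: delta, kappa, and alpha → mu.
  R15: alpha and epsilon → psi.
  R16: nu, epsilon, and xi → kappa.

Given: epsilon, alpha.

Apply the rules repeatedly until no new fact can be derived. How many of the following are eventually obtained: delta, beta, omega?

From alpha and epsilon, R15 gives psi.
psi holds, so delta follows (R4).
delta: reached.
beta would need delta and iota (R12), but iota is never established.
omega would need sigma (R9), but sigma is never established.
Reached: delta — 1 of the 3.

1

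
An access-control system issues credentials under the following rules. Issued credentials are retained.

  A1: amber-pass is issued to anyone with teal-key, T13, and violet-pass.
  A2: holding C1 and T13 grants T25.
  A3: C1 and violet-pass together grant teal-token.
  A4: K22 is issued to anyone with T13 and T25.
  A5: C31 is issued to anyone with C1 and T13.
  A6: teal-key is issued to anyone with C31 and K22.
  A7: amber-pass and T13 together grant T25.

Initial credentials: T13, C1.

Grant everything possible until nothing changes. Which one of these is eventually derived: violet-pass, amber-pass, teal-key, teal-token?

teal-key

Holding C1 and T13 grants T25 (A2).
Holding C1 and T13 grants C31 (A5).
Holding T13 and T25 grants K22 (A4).
Holding C31 and K22 grants teal-key (A6).
amber-pass would need teal-key, T13, and violet-pass (A1), but violet-pass is never granted. teal-token would need C1 and violet-pass (A3), but violet-pass is never granted. No rule produces violet-pass, and it is not given.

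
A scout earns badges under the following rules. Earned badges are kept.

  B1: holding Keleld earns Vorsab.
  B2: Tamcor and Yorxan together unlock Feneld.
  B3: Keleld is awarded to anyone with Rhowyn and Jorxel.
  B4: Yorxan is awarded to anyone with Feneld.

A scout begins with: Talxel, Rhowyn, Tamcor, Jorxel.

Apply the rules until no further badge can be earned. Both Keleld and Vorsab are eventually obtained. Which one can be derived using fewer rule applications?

Keleld: With Rhowyn and Jorxel, Keleld is earned (B3). [1 rule application]
Vorsab: With Rhowyn and Jorxel, Keleld is earned (B3). With Keleld, Vorsab is earned (B1). [2 rule applications]
Keleld needs fewer.

Keleld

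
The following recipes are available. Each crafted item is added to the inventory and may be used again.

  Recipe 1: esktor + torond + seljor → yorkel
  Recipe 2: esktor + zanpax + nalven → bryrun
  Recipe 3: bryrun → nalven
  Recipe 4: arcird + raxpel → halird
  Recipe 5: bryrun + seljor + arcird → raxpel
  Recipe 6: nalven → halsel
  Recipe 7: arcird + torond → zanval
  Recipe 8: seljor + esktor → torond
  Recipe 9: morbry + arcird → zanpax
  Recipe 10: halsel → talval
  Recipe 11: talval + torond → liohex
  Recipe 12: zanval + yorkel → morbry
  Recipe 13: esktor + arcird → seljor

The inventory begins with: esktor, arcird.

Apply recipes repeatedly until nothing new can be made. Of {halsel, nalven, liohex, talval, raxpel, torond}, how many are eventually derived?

1

esktor + arcird → seljor (Recipe 13).
seljor + esktor → torond (Recipe 8).
halsel would need nalven (Recipe 6), but nalven is never obtained.
nalven would need bryrun (Recipe 3), but bryrun is never obtained.
liohex would need talval and torond (Recipe 11), but talval is never obtained.
talval would need halsel (Recipe 10), but halsel is never obtained.
raxpel would need bryrun, seljor, and arcird (Recipe 5), but bryrun is never obtained.
torond: reached.
Reached: torond — 1 of the 6.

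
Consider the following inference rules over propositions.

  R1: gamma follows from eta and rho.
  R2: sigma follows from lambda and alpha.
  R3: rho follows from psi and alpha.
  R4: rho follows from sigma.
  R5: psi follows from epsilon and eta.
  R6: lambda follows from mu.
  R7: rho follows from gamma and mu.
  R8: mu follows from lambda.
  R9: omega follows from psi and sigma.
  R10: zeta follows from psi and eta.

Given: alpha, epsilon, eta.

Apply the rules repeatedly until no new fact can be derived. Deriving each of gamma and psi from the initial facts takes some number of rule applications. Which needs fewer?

psi

psi: epsilon and eta hold, so psi follows (R5). [1 rule application]
gamma: From epsilon and eta, R5 gives psi. psi and alpha hold, so rho follows (R3). From eta and rho, R1 gives gamma. [3 rule applications]
psi needs fewer.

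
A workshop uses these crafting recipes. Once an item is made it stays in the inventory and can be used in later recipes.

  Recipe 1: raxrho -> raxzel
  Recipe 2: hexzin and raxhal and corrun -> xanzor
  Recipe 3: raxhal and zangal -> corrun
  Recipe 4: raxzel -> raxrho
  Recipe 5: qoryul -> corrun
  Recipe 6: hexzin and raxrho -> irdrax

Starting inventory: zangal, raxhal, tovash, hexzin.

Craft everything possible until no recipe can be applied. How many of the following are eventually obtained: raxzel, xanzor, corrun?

Using Recipe 3, raxhal and zangal make corrun.
hexzin and raxhal and corrun -> xanzor (Recipe 2).
raxzel would need raxrho (Recipe 1), but raxrho is never obtained.
xanzor: reached.
corrun: reached.
Reached: xanzor and corrun — 2 of the 3.

2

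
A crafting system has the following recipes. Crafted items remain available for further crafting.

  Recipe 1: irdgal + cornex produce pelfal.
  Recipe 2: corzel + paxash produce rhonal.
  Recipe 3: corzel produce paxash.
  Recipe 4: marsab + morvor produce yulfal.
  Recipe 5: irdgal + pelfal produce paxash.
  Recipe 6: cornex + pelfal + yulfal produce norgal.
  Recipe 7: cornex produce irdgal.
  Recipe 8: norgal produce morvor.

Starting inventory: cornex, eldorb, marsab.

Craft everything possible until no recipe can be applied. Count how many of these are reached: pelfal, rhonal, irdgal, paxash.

Using Recipe 7, cornex makes irdgal.
Using Recipe 1, irdgal and cornex make pelfal.
Using Recipe 5, irdgal and pelfal make paxash.
pelfal: reached.
rhonal would need corzel and paxash (Recipe 2), but corzel is never obtained.
irdgal: reached.
paxash: reached.
Reached: pelfal, irdgal, and paxash — 3 of the 4.

3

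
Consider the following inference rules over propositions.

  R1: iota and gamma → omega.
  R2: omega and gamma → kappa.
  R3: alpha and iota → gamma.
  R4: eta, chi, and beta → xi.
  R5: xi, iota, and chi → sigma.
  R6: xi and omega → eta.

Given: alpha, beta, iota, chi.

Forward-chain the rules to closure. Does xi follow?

xi would need eta, chi, and beta (R4), but eta is never established.

No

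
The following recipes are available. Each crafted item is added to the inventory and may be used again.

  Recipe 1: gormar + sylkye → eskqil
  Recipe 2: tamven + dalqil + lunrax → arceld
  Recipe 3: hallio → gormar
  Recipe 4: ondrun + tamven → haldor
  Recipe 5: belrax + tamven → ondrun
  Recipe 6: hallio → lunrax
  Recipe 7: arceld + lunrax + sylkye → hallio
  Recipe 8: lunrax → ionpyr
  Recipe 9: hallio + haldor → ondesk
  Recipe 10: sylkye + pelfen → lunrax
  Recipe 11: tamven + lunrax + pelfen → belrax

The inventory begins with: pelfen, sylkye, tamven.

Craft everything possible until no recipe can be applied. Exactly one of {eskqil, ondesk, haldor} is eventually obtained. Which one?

sylkye + pelfen → lunrax (Recipe 10).
Using Recipe 11, tamven, lunrax, and pelfen make belrax.
belrax + tamven → ondrun (Recipe 5).
ondrun + tamven → haldor (Recipe 4).
eskqil would need gormar and sylkye (Recipe 1), but gormar is never obtained. ondesk would need hallio and haldor (Recipe 9), but hallio is never obtained.

haldor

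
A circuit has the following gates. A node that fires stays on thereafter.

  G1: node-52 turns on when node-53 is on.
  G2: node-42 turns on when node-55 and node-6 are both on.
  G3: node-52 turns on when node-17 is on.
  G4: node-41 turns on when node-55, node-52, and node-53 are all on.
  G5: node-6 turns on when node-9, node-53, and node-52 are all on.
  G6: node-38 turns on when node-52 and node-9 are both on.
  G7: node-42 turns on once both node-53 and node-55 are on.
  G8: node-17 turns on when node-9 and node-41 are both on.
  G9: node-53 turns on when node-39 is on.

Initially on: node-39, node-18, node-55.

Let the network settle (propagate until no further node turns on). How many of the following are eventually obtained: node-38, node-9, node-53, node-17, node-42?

2

G9: node-39 on → node-53 on.
node-53 and node-55 are on, so node-42 turns on (G7).
node-38 would need node-52 and node-9 (G6), but node-9 never turns on.
No rule produces node-9, and it is not given.
node-53: reached.
node-17 would need node-9 and node-41 (G8), but node-9 never turns on.
node-42: reached.
Reached: node-53 and node-42 — 2 of the 5.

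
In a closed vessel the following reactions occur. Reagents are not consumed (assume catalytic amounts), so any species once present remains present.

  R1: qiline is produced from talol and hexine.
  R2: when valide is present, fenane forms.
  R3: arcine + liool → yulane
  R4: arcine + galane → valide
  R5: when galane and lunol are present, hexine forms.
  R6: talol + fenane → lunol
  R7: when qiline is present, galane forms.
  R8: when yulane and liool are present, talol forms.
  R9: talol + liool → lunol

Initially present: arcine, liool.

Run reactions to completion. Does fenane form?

fenane would need valide (R2), but valide never forms.

No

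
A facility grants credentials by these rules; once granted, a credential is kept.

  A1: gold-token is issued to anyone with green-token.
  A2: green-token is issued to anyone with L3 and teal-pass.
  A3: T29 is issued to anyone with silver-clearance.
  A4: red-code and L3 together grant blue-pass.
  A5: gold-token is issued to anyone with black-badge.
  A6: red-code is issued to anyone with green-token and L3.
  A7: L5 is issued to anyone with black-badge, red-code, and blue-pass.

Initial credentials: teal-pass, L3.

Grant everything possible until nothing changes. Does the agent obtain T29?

T29 would need silver-clearance (A3), but silver-clearance is never granted.

No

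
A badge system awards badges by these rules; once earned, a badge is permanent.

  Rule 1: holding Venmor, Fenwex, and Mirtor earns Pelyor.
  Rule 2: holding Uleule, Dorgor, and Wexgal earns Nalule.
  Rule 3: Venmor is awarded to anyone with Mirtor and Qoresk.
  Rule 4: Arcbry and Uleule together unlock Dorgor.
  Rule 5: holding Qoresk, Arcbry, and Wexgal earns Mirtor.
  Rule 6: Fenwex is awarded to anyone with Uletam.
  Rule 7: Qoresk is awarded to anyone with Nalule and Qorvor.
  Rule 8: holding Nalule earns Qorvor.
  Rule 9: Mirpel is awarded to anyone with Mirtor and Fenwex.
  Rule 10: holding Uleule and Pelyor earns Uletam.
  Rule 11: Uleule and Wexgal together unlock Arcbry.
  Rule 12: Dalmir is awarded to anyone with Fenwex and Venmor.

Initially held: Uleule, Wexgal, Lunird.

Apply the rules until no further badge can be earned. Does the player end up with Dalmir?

Dalmir would need Fenwex and Venmor (Rule 12), but Fenwex is never earned.

No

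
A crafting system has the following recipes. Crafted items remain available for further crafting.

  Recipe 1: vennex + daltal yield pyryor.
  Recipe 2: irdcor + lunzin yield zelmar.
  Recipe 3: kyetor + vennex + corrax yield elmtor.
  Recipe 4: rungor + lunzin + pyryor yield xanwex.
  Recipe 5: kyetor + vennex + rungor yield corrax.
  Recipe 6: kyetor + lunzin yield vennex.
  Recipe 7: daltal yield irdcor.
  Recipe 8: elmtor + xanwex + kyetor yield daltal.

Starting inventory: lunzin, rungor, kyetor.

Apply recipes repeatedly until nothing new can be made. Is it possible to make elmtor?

kyetor + lunzin → vennex (Recipe 6).
kyetor + vennex + rungor → corrax (Recipe 5).
kyetor + vennex + corrax → elmtor (Recipe 3).

Yes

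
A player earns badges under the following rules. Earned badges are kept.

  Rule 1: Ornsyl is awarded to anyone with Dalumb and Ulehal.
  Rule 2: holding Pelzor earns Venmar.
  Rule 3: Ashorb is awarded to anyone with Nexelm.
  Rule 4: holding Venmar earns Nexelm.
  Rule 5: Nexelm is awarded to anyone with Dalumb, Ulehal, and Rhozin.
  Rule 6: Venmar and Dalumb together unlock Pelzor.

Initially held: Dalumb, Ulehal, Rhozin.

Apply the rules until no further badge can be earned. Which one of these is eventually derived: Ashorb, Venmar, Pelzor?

Ashorb

With Dalumb, Ulehal, and Rhozin, Nexelm is earned (Rule 5).
With Nexelm, Ashorb is earned (Rule 3).
Venmar would need Pelzor (Rule 2), but Pelzor is never earned. Pelzor would need Venmar and Dalumb (Rule 6), but Venmar is never earned.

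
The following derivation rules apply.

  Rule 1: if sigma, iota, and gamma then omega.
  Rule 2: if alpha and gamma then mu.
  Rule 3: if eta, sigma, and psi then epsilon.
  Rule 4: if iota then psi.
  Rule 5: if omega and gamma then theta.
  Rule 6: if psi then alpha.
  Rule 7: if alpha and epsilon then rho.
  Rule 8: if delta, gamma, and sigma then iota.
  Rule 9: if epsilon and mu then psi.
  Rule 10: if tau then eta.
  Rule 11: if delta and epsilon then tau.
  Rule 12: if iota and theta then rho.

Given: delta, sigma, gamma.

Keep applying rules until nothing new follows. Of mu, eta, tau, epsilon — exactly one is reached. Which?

mu

From delta, gamma, and sigma, Rule 8 gives iota.
iota holds, so psi follows (Rule 4).
From psi, Rule 6 gives alpha.
From alpha and gamma, Rule 2 gives mu.
eta would need tau (Rule 10), but tau is never established. tau would need delta and epsilon (Rule 11), but epsilon is never established. epsilon would need eta, sigma, and psi (Rule 3), but eta is never established.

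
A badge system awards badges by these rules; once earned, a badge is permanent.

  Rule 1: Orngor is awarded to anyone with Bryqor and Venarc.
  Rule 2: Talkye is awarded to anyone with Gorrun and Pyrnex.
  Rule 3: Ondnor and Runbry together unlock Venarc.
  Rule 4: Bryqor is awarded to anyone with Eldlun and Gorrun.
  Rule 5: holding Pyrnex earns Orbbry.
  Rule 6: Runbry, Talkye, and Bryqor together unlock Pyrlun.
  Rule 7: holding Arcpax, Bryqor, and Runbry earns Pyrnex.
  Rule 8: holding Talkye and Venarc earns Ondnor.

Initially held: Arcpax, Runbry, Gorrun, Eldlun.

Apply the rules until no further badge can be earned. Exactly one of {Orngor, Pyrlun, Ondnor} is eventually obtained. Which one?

Pyrlun

With Eldlun and Gorrun, Bryqor is earned (Rule 4).
With Arcpax, Bryqor, and Runbry, Pyrnex is earned (Rule 7).
With Gorrun and Pyrnex, Talkye is earned (Rule 2).
With Runbry, Talkye, and Bryqor, Pyrlun is earned (Rule 6).
Ondnor would need Talkye and Venarc (Rule 8), but Venarc is never earned. Orngor would need Bryqor and Venarc (Rule 1), but Venarc is never earned.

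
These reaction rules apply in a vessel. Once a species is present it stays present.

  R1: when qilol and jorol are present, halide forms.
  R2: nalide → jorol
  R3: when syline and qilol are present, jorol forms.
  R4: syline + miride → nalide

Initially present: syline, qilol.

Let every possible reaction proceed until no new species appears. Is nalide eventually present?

No

nalide would need syline and miride (R4), but miride never forms.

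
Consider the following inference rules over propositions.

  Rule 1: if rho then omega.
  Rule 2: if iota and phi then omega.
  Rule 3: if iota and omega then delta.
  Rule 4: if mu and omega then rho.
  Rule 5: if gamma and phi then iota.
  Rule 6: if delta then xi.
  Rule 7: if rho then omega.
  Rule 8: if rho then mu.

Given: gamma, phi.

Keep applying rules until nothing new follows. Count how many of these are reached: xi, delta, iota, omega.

gamma and phi hold, so iota follows (Rule 5).
From iota and phi, Rule 2 gives omega.
iota and omega hold, so delta follows (Rule 3).
delta holds, so xi follows (Rule 6).
xi: reached.
delta: reached.
iota: reached.
omega: reached.
All 4 are reached.

4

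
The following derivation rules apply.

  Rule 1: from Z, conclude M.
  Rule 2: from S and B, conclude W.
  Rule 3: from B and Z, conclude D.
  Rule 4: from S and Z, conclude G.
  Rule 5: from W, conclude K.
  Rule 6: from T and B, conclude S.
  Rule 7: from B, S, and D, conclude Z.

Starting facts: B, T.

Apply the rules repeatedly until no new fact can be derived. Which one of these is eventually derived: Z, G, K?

T and B hold, so S follows (Rule 6).
From S and B, Rule 2 gives W.
From W, Rule 5 gives K.
Z would need B, S, and D (Rule 7), but D is never established. G would need S and Z (Rule 4), but Z is never established.

K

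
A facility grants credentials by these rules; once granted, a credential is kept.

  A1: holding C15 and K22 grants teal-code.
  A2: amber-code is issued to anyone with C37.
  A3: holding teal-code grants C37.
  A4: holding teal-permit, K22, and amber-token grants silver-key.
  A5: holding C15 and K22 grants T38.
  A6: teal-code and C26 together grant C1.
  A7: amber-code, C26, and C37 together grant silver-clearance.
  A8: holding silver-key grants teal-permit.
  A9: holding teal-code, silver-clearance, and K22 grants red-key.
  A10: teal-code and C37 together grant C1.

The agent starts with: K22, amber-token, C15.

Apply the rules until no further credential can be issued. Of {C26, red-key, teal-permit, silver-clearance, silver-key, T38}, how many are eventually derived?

1

Holding C15 and K22 grants T38 (A5).
No rule produces C26, and it is not given.
red-key would need teal-code, silver-clearance, and K22 (A9), but silver-clearance is never granted.
teal-permit would need silver-key (A8), but silver-key is never granted.
silver-clearance would need amber-code, C26, and C37 (A7), but C26 is never granted.
silver-key would need teal-permit, K22, and amber-token (A4), but teal-permit is never granted.
T38: reached.
Reached: T38 — 1 of the 6.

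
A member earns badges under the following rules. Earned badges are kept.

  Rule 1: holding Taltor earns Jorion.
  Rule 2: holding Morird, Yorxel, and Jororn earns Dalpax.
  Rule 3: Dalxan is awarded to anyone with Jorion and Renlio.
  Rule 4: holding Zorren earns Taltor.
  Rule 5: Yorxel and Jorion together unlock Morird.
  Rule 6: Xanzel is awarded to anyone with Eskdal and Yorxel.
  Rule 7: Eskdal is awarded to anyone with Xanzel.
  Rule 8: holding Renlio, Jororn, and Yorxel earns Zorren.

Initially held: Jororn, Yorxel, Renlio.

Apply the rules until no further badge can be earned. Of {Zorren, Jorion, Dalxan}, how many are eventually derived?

With Renlio, Jororn, and Yorxel, Zorren is earned (Rule 8).
With Zorren, Taltor is earned (Rule 4).
With Taltor, Jorion is earned (Rule 1).
With Jorion and Renlio, Dalxan is earned (Rule 3).
Zorren: reached.
Jorion: reached.
Dalxan: reached.
All 3 are reached.

3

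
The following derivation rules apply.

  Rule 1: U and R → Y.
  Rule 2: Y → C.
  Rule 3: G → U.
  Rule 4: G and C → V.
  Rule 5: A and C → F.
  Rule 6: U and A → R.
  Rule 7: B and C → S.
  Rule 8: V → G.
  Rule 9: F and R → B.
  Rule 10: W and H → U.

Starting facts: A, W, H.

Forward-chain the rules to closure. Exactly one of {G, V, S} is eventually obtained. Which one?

W and H hold, so U follows (Rule 10).
From U and A, Rule 6 gives R.
U and R hold, so Y follows (Rule 1).
From Y, Rule 2 gives C.
A and C hold, so F follows (Rule 5).
F and R hold, so B follows (Rule 9).
From B and C, Rule 7 gives S.
V would need G and C (Rule 4), but G is never established. G would need V (Rule 8), but V is never established.

S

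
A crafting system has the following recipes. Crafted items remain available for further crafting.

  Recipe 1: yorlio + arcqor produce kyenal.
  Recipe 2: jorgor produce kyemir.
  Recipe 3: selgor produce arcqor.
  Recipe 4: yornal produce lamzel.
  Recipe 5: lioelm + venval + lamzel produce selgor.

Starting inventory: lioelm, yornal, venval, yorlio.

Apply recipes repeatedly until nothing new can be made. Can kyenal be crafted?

Using Recipe 4, yornal makes lamzel.
lioelm + venval + lamzel → selgor (Recipe 5).
Using Recipe 3, selgor makes arcqor.
yorlio + arcqor → kyenal (Recipe 1).

Yes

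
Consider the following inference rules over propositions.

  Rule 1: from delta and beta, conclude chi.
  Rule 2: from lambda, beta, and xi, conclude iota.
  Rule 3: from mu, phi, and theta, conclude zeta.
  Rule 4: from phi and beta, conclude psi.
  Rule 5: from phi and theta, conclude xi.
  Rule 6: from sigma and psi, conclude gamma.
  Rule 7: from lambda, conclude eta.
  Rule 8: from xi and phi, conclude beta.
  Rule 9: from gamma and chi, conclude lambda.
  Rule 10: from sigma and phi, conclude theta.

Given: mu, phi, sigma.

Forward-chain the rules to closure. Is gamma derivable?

Yes

From sigma and phi, Rule 10 gives theta.
phi and theta hold, so xi follows (Rule 5).
From xi and phi, Rule 8 gives beta.
phi and beta hold, so psi follows (Rule 4).
sigma and psi hold, so gamma follows (Rule 6).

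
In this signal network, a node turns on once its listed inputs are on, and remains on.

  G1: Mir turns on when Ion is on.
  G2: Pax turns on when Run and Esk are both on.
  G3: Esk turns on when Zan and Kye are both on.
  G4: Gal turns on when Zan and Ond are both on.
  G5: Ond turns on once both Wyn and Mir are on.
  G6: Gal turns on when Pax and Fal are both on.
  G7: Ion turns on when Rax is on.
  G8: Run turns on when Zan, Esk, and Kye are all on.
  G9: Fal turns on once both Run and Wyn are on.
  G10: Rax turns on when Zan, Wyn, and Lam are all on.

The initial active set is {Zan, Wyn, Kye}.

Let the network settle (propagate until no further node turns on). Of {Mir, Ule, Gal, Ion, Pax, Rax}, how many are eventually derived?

G3: Zan and Kye on → Esk on.
G8: Zan, Esk, and Kye on → Run on.
G9: Run and Wyn on → Fal on.
G2: Run and Esk on → Pax on.
G6: Pax and Fal on → Gal on.
Mir would need Ion (G1), but Ion never turns on.
No rule produces Ule, and it is not given.
Gal: reached.
Ion would need Rax (G7), but Rax never turns on.
Pax: reached.
Rax would need Zan, Wyn, and Lam (G10), but Lam never turns on.
Reached: Gal and Pax — 2 of the 6.

2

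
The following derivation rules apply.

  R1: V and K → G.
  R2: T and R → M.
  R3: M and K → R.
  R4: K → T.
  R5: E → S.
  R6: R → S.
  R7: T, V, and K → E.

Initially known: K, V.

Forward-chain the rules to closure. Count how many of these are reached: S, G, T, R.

3

From V and K, R1 gives G.
K holds, so T follows (R4).
T, V, and K hold, so E follows (R7).
E holds, so S follows (R5).
S: reached.
G: reached.
T: reached.
R would need M and K (R3), but M is never established.
Reached: S, G, and T — 3 of the 4.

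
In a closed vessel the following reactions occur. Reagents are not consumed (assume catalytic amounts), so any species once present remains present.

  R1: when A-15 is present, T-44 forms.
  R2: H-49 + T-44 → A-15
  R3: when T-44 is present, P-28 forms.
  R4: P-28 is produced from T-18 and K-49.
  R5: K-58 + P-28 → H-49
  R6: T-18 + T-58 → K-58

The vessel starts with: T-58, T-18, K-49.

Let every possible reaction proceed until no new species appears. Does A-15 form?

A-15 would need H-49 and T-44 (R2), but T-44 never forms.

No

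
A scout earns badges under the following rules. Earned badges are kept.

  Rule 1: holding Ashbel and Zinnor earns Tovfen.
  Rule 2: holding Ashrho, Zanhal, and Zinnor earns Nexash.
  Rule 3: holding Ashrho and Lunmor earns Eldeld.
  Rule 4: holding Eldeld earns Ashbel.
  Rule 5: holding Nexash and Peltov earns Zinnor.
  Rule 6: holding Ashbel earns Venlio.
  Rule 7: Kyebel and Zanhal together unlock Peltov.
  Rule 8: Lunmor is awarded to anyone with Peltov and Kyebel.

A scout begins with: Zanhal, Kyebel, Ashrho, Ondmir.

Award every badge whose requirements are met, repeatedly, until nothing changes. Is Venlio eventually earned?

Yes

With Kyebel and Zanhal, Peltov is earned (Rule 7).
With Peltov and Kyebel, Lunmor is earned (Rule 8).
With Ashrho and Lunmor, Eldeld is earned (Rule 3).
With Eldeld, Ashbel is earned (Rule 4).
With Ashbel, Venlio is earned (Rule 6).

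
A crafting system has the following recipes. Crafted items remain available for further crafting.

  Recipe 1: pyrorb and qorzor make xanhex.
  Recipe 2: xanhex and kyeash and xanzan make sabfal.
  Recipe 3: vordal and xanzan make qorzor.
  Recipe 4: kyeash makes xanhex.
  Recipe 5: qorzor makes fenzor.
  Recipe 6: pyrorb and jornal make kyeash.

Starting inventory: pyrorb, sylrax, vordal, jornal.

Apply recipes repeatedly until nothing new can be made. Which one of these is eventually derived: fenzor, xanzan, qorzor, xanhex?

xanhex

pyrorb and jornal → kyeash (Recipe 6).
Using Recipe 4, kyeash makes xanhex.
fenzor would need qorzor (Recipe 5), but qorzor is never obtained. qorzor would need vordal and xanzan (Recipe 3), but xanzan is never obtained. No rule produces xanzan, and it is not given.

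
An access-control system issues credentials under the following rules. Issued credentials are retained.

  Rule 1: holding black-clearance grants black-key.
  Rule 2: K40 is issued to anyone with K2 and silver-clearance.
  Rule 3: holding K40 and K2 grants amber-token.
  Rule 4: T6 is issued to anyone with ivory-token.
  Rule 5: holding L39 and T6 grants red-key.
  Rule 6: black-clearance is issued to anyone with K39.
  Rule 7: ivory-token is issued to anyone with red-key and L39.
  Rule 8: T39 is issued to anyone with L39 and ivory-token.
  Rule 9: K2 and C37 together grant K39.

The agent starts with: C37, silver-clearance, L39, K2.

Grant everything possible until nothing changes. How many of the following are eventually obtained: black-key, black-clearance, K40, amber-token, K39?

5

Holding K2 and C37 grants K39 (Rule 9).
Holding K2 and silver-clearance grants K40 (Rule 2).
Holding K40 and K2 grants amber-token (Rule 3).
Holding K39 grants black-clearance (Rule 6).
Holding black-clearance grants black-key (Rule 1).
black-key: reached.
black-clearance: reached.
K40: reached.
amber-token: reached.
K39: reached.
All 5 are reached.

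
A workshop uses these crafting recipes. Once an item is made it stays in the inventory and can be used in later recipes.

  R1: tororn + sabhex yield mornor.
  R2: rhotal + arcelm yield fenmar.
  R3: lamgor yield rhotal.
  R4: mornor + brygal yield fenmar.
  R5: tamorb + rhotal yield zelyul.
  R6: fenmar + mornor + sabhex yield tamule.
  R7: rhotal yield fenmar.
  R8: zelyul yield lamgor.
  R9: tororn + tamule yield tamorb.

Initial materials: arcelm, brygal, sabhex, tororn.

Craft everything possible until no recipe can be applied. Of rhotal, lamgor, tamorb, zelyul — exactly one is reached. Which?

tamorb

tororn + sabhex → mornor (R1).
mornor + brygal → fenmar (R4).
fenmar + mornor + sabhex → tamule (R6).
tororn + tamule → tamorb (R9).
rhotal would need lamgor (R3), but lamgor is never obtained. lamgor would need zelyul (R8), but zelyul is never obtained. zelyul would need tamorb and rhotal (R5), but rhotal is never obtained.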